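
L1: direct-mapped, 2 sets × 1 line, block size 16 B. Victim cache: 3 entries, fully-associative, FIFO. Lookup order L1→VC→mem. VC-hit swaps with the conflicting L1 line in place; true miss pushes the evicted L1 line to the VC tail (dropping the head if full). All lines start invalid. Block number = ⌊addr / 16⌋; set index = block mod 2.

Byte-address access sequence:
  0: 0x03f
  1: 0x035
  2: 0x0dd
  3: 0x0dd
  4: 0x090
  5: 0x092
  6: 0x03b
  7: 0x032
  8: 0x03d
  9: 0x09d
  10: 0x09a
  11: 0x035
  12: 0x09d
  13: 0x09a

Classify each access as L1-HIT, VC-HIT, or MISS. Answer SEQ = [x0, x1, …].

SEQ = [MISS, L1-HIT, MISS, L1-HIT, MISS, L1-HIT, VC-HIT, L1-HIT, L1-HIT, VC-HIT, L1-HIT, VC-HIT, VC-HIT, L1-HIT]

#0 0x3f→b3/s1 MISS; vc=[]
#1 0x35→b3/s1 L1-HIT; vc=[]
#2 0xdd→b13/s1 MISS; vc=[3]
#3 0xdd→b13/s1 L1-HIT; vc=[3]
#4 0x90→b9/s1 MISS; vc=[3,13]
#5 0x92→b9/s1 L1-HIT; vc=[3,13]
#6 0x3b→b3/s1 VC-HIT; vc=[9,13]
#7 0x32→b3/s1 L1-HIT; vc=[9,13]
#8 0x3d→b3/s1 L1-HIT; vc=[9,13]
#9 0x9d→b9/s1 VC-HIT; vc=[3,13]
#10 0x9a→b9/s1 L1-HIT; vc=[3,13]
#11 0x35→b3/s1 VC-HIT; vc=[9,13]
#12 0x9d→b9/s1 VC-HIT; vc=[3,13]
#13 0x9a→b9/s1 L1-HIT; vc=[3,13]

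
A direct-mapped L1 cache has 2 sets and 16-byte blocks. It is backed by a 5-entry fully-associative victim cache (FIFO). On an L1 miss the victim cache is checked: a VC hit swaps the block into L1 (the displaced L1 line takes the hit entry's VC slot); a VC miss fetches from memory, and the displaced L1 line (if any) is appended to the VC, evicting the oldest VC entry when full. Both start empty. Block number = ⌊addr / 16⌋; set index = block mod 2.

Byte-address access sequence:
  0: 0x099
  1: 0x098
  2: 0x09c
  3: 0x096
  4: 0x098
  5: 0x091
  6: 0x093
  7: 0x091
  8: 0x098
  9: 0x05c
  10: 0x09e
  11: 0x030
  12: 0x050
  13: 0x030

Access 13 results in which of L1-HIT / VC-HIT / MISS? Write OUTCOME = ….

OUTCOME = VC-HIT

#0 0x99→b9/s1 MISS; vc=[]
#1 0x98→b9/s1 L1-HIT; vc=[]
#2 0x9c→b9/s1 L1-HIT; vc=[]
#3 0x96→b9/s1 L1-HIT; vc=[]
#4 0x98→b9/s1 L1-HIT; vc=[]
#5 0x91→b9/s1 L1-HIT; vc=[]
#6 0x93→b9/s1 L1-HIT; vc=[]
#7 0x91→b9/s1 L1-HIT; vc=[]
#8 0x98→b9/s1 L1-HIT; vc=[]
#9 0x5c→b5/s1 MISS; vc=[9]
#10 0x9e→b9/s1 VC-HIT; vc=[5]
#11 0x30→b3/s1 MISS; vc=[5,9]
#12 0x50→b5/s1 VC-HIT; vc=[3,9]
#13 0x30→b3/s1 VC-HIT; vc=[5,9]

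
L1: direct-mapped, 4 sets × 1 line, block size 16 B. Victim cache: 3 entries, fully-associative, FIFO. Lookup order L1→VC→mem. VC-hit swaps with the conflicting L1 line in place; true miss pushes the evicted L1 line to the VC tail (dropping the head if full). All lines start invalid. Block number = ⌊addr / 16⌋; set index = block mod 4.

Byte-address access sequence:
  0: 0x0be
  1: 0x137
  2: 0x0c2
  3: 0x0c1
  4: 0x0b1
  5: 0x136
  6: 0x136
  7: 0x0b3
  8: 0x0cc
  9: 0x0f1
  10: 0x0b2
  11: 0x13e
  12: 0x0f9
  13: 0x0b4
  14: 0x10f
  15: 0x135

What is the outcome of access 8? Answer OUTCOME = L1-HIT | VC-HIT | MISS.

OUTCOME = L1-HIT

  [0] addr=0xbe blk=11 s=3: MISS | VC []
  [1] addr=0x137 blk=19 s=3: MISS | VC [11]
  [2] addr=0xc2 blk=12 s=0: MISS | VC [11]
  [3] addr=0xc1 blk=12 s=0: L1-HIT | VC [11]
  [4] addr=0xb1 blk=11 s=3: VC-HIT | VC [19]
  [5] addr=0x136 blk=19 s=3: VC-HIT | VC [11]
  [6] addr=0x136 blk=19 s=3: L1-HIT | VC [11]
  [7] addr=0xb3 blk=11 s=3: VC-HIT | VC [19]
  [8] addr=0xcc blk=12 s=0: L1-HIT | VC [19]
  [9] addr=0xf1 blk=15 s=3: MISS | VC [19, 11]
  [10] addr=0xb2 blk=11 s=3: VC-HIT | VC [19, 15]
  [11] addr=0x13e blk=19 s=3: VC-HIT | VC [11, 15]
  [12] addr=0xf9 blk=15 s=3: VC-HIT | VC [11, 19]
  [13] addr=0xb4 blk=11 s=3: VC-HIT | VC [15, 19]
  [14] addr=0x10f blk=16 s=0: MISS | VC [15, 19, 12]
  [15] addr=0x135 blk=19 s=3: VC-HIT | VC [15, 11, 12]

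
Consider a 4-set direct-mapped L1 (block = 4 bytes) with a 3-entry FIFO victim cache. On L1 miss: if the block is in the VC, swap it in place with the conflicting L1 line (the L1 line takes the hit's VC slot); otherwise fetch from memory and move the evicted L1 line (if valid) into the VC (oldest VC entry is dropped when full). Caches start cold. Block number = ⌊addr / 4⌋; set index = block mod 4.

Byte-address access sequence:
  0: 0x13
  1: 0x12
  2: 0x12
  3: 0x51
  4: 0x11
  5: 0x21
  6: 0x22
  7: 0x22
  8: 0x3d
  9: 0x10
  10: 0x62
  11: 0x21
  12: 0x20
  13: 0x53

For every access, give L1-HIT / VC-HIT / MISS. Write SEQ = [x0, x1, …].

SEQ = [MISS, L1-HIT, L1-HIT, MISS, VC-HIT, MISS, L1-HIT, L1-HIT, MISS, VC-HIT, MISS, VC-HIT, L1-HIT, VC-HIT]

  [0] addr=0x13 blk=4 s=0: MISS | VC []
  [1] addr=0x12 blk=4 s=0: L1-HIT | VC []
  [2] addr=0x12 blk=4 s=0: L1-HIT | VC []
  [3] addr=0x51 blk=20 s=0: MISS | VC [4]
  [4] addr=0x11 blk=4 s=0: VC-HIT | VC [20]
  [5] addr=0x21 blk=8 s=0: MISS | VC [20, 4]
  [6] addr=0x22 blk=8 s=0: L1-HIT | VC [20, 4]
  [7] addr=0x22 blk=8 s=0: L1-HIT | VC [20, 4]
  [8] addr=0x3d blk=15 s=3: MISS | VC [20, 4]
  [9] addr=0x10 blk=4 s=0: VC-HIT | VC [20, 8]
  [10] addr=0x62 blk=24 s=0: MISS | VC [20, 8, 4]
  [11] addr=0x21 blk=8 s=0: VC-HIT | VC [20, 24, 4]
  [12] addr=0x20 blk=8 s=0: L1-HIT | VC [20, 24, 4]
  [13] addr=0x53 blk=20 s=0: VC-HIT | VC [8, 24, 4]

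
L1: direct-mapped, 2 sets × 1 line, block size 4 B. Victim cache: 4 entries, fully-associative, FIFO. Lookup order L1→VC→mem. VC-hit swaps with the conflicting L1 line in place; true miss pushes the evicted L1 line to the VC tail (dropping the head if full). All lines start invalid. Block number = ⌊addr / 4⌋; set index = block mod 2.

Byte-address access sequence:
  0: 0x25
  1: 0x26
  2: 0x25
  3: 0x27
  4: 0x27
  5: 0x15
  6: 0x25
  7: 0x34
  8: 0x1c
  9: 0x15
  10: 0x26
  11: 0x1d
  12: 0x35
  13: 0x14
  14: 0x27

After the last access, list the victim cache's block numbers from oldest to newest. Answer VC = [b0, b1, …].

VC = [5, 13, 7]

  [0] addr=0x25 blk=9 s=1: MISS | VC []
  [1] addr=0x26 blk=9 s=1: L1-HIT | VC []
  [2] addr=0x25 blk=9 s=1: L1-HIT | VC []
  [3] addr=0x27 blk=9 s=1: L1-HIT | VC []
  [4] addr=0x27 blk=9 s=1: L1-HIT | VC []
  [5] addr=0x15 blk=5 s=1: MISS | VC [9]
  [6] addr=0x25 blk=9 s=1: VC-HIT | VC [5]
  [7] addr=0x34 blk=13 s=1: MISS | VC [5, 9]
  [8] addr=0x1c blk=7 s=1: MISS | VC [5, 9, 13]
  [9] addr=0x15 blk=5 s=1: VC-HIT | VC [7, 9, 13]
  [10] addr=0x26 blk=9 s=1: VC-HIT | VC [7, 5, 13]
  [11] addr=0x1d blk=7 s=1: VC-HIT | VC [9, 5, 13]
  [12] addr=0x35 blk=13 s=1: VC-HIT | VC [9, 5, 7]
  [13] addr=0x14 blk=5 s=1: VC-HIT | VC [9, 13, 7]
  [14] addr=0x27 blk=9 s=1: VC-HIT | VC [5, 13, 7]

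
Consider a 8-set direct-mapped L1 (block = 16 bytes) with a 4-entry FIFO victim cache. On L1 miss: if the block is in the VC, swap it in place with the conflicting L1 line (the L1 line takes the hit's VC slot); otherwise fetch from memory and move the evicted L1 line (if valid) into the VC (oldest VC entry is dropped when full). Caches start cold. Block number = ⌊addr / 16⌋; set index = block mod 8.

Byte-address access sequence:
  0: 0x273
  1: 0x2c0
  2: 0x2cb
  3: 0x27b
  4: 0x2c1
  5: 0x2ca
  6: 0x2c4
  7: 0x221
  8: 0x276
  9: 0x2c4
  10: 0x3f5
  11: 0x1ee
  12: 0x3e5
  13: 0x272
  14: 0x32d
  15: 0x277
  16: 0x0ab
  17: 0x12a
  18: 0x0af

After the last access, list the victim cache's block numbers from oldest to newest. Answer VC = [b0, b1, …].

  [0] addr=0x273 blk=39 s=7: MISS | VC []
  [1] addr=0x2c0 blk=44 s=4: MISS | VC []
  [2] addr=0x2cb blk=44 s=4: L1-HIT | VC []
  [3] addr=0x27b blk=39 s=7: L1-HIT | VC []
  [4] addr=0x2c1 blk=44 s=4: L1-HIT | VC []
  [5] addr=0x2ca blk=44 s=4: L1-HIT | VC []
  [6] addr=0x2c4 blk=44 s=4: L1-HIT | VC []
  [7] addr=0x221 blk=34 s=2: MISS | VC []
  [8] addr=0x276 blk=39 s=7: L1-HIT | VC []
  [9] addr=0x2c4 blk=44 s=4: L1-HIT | VC []
  [10] addr=0x3f5 blk=63 s=7: MISS | VC [39]
  [11] addr=0x1ee blk=30 s=6: MISS | VC [39]
  [12] addr=0x3e5 blk=62 s=6: MISS | VC [39, 30]
  [13] addr=0x272 blk=39 s=7: VC-HIT | VC [63, 30]
  [14] addr=0x32d blk=50 s=2: MISS | VC [63, 30, 34]
  [15] addr=0x277 blk=39 s=7: L1-HIT | VC [63, 30, 34]
  [16] addr=0xab blk=10 s=2: MISS | VC [63, 30, 34, 50]
  [17] addr=0x12a blk=18 s=2: MISS | VC [30, 34, 50, 10]
  [18] addr=0xaf blk=10 s=2: VC-HIT | VC [30, 34, 50, 18]

VC = [30, 34, 50, 18]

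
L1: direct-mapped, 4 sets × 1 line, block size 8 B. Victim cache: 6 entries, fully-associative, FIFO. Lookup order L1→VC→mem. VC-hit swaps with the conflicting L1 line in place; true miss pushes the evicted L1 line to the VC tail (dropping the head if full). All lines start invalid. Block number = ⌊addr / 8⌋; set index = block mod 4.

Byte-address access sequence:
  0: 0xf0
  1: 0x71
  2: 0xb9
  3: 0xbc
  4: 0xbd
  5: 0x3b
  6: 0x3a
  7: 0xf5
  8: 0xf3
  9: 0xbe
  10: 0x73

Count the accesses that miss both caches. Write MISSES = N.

#0 0xf0→b30/s2 MISS; vc=[]
#1 0x71→b14/s2 MISS; vc=[30]
#2 0xb9→b23/s3 MISS; vc=[30]
#3 0xbc→b23/s3 L1-HIT; vc=[30]
#4 0xbd→b23/s3 L1-HIT; vc=[30]
#5 0x3b→b7/s3 MISS; vc=[30,23]
#6 0x3a→b7/s3 L1-HIT; vc=[30,23]
#7 0xf5→b30/s2 VC-HIT; vc=[14,23]
#8 0xf3→b30/s2 L1-HIT; vc=[14,23]
#9 0xbe→b23/s3 VC-HIT; vc=[14,7]
#10 0x73→b14/s2 VC-HIT; vc=[30,7]

MISSES = 4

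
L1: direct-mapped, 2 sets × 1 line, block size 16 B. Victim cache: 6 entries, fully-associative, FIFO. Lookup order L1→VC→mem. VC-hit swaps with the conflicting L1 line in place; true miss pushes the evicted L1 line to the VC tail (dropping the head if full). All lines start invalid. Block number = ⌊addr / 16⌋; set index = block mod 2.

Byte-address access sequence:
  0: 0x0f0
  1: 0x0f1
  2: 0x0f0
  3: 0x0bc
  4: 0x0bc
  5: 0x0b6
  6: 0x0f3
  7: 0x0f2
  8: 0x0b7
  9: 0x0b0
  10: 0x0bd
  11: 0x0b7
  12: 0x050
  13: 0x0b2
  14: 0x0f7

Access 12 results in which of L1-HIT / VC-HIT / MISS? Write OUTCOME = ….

OUTCOME = MISS

  [0] addr=0xf0 blk=15 s=1: MISS | VC []
  [1] addr=0xf1 blk=15 s=1: L1-HIT | VC []
  [2] addr=0xf0 blk=15 s=1: L1-HIT | VC []
  [3] addr=0xbc blk=11 s=1: MISS | VC [15]
  [4] addr=0xbc blk=11 s=1: L1-HIT | VC [15]
  [5] addr=0xb6 blk=11 s=1: L1-HIT | VC [15]
  [6] addr=0xf3 blk=15 s=1: VC-HIT | VC [11]
  [7] addr=0xf2 blk=15 s=1: L1-HIT | VC [11]
  [8] addr=0xb7 blk=11 s=1: VC-HIT | VC [15]
  [9] addr=0xb0 blk=11 s=1: L1-HIT | VC [15]
  [10] addr=0xbd blk=11 s=1: L1-HIT | VC [15]
  [11] addr=0xb7 blk=11 s=1: L1-HIT | VC [15]
  [12] addr=0x50 blk=5 s=1: MISS | VC [15, 11]
  [13] addr=0xb2 blk=11 s=1: VC-HIT | VC [15, 5]
  [14] addr=0xf7 blk=15 s=1: VC-HIT | VC [11, 5]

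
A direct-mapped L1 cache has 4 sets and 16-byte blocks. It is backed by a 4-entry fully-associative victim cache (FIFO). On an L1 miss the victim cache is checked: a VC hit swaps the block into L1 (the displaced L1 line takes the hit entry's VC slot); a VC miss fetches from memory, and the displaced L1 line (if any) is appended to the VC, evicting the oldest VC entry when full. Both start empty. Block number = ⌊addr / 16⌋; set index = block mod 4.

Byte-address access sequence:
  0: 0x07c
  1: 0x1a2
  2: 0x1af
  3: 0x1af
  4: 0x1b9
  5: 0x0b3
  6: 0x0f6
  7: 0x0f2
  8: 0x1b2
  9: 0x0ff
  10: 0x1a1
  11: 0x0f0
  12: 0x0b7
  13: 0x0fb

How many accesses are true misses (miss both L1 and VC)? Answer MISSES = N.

  [0] addr=0x7c blk=7 s=3: MISS | VC []
  [1] addr=0x1a2 blk=26 s=2: MISS | VC []
  [2] addr=0x1af blk=26 s=2: L1-HIT | VC []
  [3] addr=0x1af blk=26 s=2: L1-HIT | VC []
  [4] addr=0x1b9 blk=27 s=3: MISS | VC [7]
  [5] addr=0xb3 blk=11 s=3: MISS | VC [7, 27]
  [6] addr=0xf6 blk=15 s=3: MISS | VC [7, 27, 11]
  [7] addr=0xf2 blk=15 s=3: L1-HIT | VC [7, 27, 11]
  [8] addr=0x1b2 blk=27 s=3: VC-HIT | VC [7, 15, 11]
  [9] addr=0xff blk=15 s=3: VC-HIT | VC [7, 27, 11]
  [10] addr=0x1a1 blk=26 s=2: L1-HIT | VC [7, 27, 11]
  [11] addr=0xf0 blk=15 s=3: L1-HIT | VC [7, 27, 11]
  [12] addr=0xb7 blk=11 s=3: VC-HIT | VC [7, 27, 15]
  [13] addr=0xfb blk=15 s=3: VC-HIT | VC [7, 27, 11]

MISSES = 5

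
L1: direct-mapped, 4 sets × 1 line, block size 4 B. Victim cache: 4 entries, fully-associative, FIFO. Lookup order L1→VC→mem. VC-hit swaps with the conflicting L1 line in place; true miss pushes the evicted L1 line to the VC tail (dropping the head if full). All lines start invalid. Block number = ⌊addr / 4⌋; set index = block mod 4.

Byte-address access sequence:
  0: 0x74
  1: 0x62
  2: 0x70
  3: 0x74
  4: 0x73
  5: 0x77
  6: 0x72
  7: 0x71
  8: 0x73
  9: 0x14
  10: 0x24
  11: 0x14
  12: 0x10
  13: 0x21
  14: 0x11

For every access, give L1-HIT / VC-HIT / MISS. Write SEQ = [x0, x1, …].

SEQ = [MISS, MISS, MISS, L1-HIT, L1-HIT, L1-HIT, L1-HIT, L1-HIT, L1-HIT, MISS, MISS, VC-HIT, MISS, MISS, VC-HIT]

  [0] addr=0x74 blk=29 s=1: MISS | VC []
  [1] addr=0x62 blk=24 s=0: MISS | VC []
  [2] addr=0x70 blk=28 s=0: MISS | VC [24]
  [3] addr=0x74 blk=29 s=1: L1-HIT | VC [24]
  [4] addr=0x73 blk=28 s=0: L1-HIT | VC [24]
  [5] addr=0x77 blk=29 s=1: L1-HIT | VC [24]
  [6] addr=0x72 blk=28 s=0: L1-HIT | VC [24]
  [7] addr=0x71 blk=28 s=0: L1-HIT | VC [24]
  [8] addr=0x73 blk=28 s=0: L1-HIT | VC [24]
  [9] addr=0x14 blk=5 s=1: MISS | VC [24, 29]
  [10] addr=0x24 blk=9 s=1: MISS | VC [24, 29, 5]
  [11] addr=0x14 blk=5 s=1: VC-HIT | VC [24, 29, 9]
  [12] addr=0x10 blk=4 s=0: MISS | VC [24, 29, 9, 28]
  [13] addr=0x21 blk=8 s=0: MISS | VC [29, 9, 28, 4]
  [14] addr=0x11 blk=4 s=0: VC-HIT | VC [29, 9, 28, 8]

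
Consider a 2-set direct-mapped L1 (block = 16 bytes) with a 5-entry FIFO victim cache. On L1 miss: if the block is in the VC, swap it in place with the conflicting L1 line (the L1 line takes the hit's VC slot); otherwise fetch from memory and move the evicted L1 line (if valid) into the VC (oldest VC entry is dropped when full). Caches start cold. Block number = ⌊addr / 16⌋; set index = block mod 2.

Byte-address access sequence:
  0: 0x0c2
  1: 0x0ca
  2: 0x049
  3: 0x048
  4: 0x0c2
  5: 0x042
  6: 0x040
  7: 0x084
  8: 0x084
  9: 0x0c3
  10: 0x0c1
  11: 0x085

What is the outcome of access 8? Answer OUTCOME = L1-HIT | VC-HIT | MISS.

  [0] addr=0xc2 blk=12 s=0: MISS | VC []
  [1] addr=0xca blk=12 s=0: L1-HIT | VC []
  [2] addr=0x49 blk=4 s=0: MISS | VC [12]
  [3] addr=0x48 blk=4 s=0: L1-HIT | VC [12]
  [4] addr=0xc2 blk=12 s=0: VC-HIT | VC [4]
  [5] addr=0x42 blk=4 s=0: VC-HIT | VC [12]
  [6] addr=0x40 blk=4 s=0: L1-HIT | VC [12]
  [7] addr=0x84 blk=8 s=0: MISS | VC [12, 4]
  [8] addr=0x84 blk=8 s=0: L1-HIT | VC [12, 4]
  [9] addr=0xc3 blk=12 s=0: VC-HIT | VC [8, 4]
  [10] addr=0xc1 blk=12 s=0: L1-HIT | VC [8, 4]
  [11] addr=0x85 blk=8 s=0: VC-HIT | VC [12, 4]

OUTCOME = L1-HIT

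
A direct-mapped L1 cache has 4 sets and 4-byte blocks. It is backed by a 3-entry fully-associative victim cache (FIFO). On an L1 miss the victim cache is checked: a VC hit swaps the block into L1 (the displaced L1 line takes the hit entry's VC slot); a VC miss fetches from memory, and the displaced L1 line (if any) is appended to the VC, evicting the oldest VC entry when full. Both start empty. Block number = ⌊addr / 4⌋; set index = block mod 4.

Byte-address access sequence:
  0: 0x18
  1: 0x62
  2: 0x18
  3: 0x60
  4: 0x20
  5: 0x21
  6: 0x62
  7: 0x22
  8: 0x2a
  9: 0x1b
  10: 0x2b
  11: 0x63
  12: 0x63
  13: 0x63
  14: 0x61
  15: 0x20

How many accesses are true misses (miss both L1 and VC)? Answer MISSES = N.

  [0] addr=0x18 blk=6 s=2: MISS | VC []
  [1] addr=0x62 blk=24 s=0: MISS | VC []
  [2] addr=0x18 blk=6 s=2: L1-HIT | VC []
  [3] addr=0x60 blk=24 s=0: L1-HIT | VC []
  [4] addr=0x20 blk=8 s=0: MISS | VC [24]
  [5] addr=0x21 blk=8 s=0: L1-HIT | VC [24]
  [6] addr=0x62 blk=24 s=0: VC-HIT | VC [8]
  [7] addr=0x22 blk=8 s=0: VC-HIT | VC [24]
  [8] addr=0x2a blk=10 s=2: MISS | VC [24, 6]
  [9] addr=0x1b blk=6 s=2: VC-HIT | VC [24, 10]
  [10] addr=0x2b blk=10 s=2: VC-HIT | VC [24, 6]
  [11] addr=0x63 blk=24 s=0: VC-HIT | VC [8, 6]
  [12] addr=0x63 blk=24 s=0: L1-HIT | VC [8, 6]
  [13] addr=0x63 blk=24 s=0: L1-HIT | VC [8, 6]
  [14] addr=0x61 blk=24 s=0: L1-HIT | VC [8, 6]
  [15] addr=0x20 blk=8 s=0: VC-HIT | VC [24, 6]

MISSES = 4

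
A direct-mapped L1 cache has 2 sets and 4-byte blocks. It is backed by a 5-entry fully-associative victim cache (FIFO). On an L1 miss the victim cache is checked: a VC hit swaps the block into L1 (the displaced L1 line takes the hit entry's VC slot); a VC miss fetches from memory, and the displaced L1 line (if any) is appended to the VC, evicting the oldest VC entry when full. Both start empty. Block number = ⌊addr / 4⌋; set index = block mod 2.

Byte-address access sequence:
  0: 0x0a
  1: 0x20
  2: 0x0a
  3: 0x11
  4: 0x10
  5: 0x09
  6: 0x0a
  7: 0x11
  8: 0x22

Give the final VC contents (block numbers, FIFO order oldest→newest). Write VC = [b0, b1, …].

VC = [4, 2]

  [0] addr=0xa blk=2 s=0: MISS | VC []
  [1] addr=0x20 blk=8 s=0: MISS | VC [2]
  [2] addr=0xa blk=2 s=0: VC-HIT | VC [8]
  [3] addr=0x11 blk=4 s=0: MISS | VC [8, 2]
  [4] addr=0x10 blk=4 s=0: L1-HIT | VC [8, 2]
  [5] addr=0x9 blk=2 s=0: VC-HIT | VC [8, 4]
  [6] addr=0xa blk=2 s=0: L1-HIT | VC [8, 4]
  [7] addr=0x11 blk=4 s=0: VC-HIT | VC [8, 2]
  [8] addr=0x22 blk=8 s=0: VC-HIT | VC [4, 2]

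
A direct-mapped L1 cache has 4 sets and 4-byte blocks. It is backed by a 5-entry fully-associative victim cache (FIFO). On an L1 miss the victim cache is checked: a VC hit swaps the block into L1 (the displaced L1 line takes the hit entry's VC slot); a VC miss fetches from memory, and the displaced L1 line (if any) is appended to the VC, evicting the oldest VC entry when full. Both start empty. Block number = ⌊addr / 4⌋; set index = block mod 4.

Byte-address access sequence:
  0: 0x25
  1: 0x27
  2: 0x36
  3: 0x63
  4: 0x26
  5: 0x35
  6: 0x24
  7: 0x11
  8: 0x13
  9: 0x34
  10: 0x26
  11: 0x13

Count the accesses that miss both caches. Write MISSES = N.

MISSES = 4

0: 0x25 (blk 9, set 1) → MISS  vc=[]
1: 0x27 (blk 9, set 1) → L1-HIT  vc=[]
2: 0x36 (blk 13, set 1) → MISS  vc=[9]
3: 0x63 (blk 24, set 0) → MISS  vc=[9]
4: 0x26 (blk 9, set 1) → VC-HIT  vc=[13]
5: 0x35 (blk 13, set 1) → VC-HIT  vc=[9]
6: 0x24 (blk 9, set 1) → VC-HIT  vc=[13]
7: 0x11 (blk 4, set 0) → MISS  vc=[13, 24]
8: 0x13 (blk 4, set 0) → L1-HIT  vc=[13, 24]
9: 0x34 (blk 13, set 1) → VC-HIT  vc=[9, 24]
10: 0x26 (blk 9, set 1) → VC-HIT  vc=[13, 24]
11: 0x13 (blk 4, set 0) → L1-HIT  vc=[13, 24]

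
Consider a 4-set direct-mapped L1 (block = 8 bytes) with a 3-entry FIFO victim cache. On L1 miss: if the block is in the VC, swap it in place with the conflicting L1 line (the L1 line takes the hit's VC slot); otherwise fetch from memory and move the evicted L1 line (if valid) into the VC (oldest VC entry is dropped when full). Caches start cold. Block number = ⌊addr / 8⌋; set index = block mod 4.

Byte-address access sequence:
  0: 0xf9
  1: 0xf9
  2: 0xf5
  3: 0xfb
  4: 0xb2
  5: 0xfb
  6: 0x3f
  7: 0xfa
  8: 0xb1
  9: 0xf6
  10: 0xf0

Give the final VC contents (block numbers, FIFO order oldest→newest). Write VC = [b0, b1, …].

#0 0xf9→b31/s3 MISS; vc=[]
#1 0xf9→b31/s3 L1-HIT; vc=[]
#2 0xf5→b30/s2 MISS; vc=[]
#3 0xfb→b31/s3 L1-HIT; vc=[]
#4 0xb2→b22/s2 MISS; vc=[30]
#5 0xfb→b31/s3 L1-HIT; vc=[30]
#6 0x3f→b7/s3 MISS; vc=[30,31]
#7 0xfa→b31/s3 VC-HIT; vc=[30,7]
#8 0xb1→b22/s2 L1-HIT; vc=[30,7]
#9 0xf6→b30/s2 VC-HIT; vc=[22,7]
#10 0xf0→b30/s2 L1-HIT; vc=[22,7]

VC = [22, 7]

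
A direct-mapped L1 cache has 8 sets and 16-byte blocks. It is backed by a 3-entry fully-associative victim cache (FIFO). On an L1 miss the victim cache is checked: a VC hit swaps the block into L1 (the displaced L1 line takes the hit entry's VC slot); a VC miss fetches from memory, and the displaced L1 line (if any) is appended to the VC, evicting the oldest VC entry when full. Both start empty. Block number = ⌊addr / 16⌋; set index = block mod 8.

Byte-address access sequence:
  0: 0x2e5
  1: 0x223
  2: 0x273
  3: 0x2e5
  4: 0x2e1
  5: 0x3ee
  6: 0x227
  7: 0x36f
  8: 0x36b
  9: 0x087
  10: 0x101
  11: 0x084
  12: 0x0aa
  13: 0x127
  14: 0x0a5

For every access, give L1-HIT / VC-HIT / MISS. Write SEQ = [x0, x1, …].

SEQ = [MISS, MISS, MISS, L1-HIT, L1-HIT, MISS, L1-HIT, MISS, L1-HIT, MISS, MISS, VC-HIT, MISS, MISS, VC-HIT]

0: 0x2e5 (blk 46, set 6) → MISS  vc=[]
1: 0x223 (blk 34, set 2) → MISS  vc=[]
2: 0x273 (blk 39, set 7) → MISS  vc=[]
3: 0x2e5 (blk 46, set 6) → L1-HIT  vc=[]
4: 0x2e1 (blk 46, set 6) → L1-HIT  vc=[]
5: 0x3ee (blk 62, set 6) → MISS  vc=[46]
6: 0x227 (blk 34, set 2) → L1-HIT  vc=[46]
7: 0x36f (blk 54, set 6) → MISS  vc=[46, 62]
8: 0x36b (blk 54, set 6) → L1-HIT  vc=[46, 62]
9: 0x87 (blk 8, set 0) → MISS  vc=[46, 62]
10: 0x101 (blk 16, set 0) → MISS  vc=[46, 62, 8]
11: 0x84 (blk 8, set 0) → VC-HIT  vc=[46, 62, 16]
12: 0xaa (blk 10, set 2) → MISS  vc=[62, 16, 34]
13: 0x127 (blk 18, set 2) → MISS  vc=[16, 34, 10]
14: 0xa5 (blk 10, set 2) → VC-HIT  vc=[16, 34, 18]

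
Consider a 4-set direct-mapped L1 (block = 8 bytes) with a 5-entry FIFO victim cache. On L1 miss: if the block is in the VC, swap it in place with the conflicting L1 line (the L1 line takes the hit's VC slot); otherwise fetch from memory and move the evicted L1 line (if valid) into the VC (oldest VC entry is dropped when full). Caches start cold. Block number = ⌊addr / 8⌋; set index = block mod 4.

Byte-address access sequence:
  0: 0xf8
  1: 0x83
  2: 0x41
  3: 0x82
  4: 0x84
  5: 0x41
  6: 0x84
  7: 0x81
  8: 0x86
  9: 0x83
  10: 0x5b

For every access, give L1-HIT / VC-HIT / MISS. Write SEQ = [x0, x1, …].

0: 0xf8 (blk 31, set 3) → MISS  vc=[]
1: 0x83 (blk 16, set 0) → MISS  vc=[]
2: 0x41 (blk 8, set 0) → MISS  vc=[16]
3: 0x82 (blk 16, set 0) → VC-HIT  vc=[8]
4: 0x84 (blk 16, set 0) → L1-HIT  vc=[8]
5: 0x41 (blk 8, set 0) → VC-HIT  vc=[16]
6: 0x84 (blk 16, set 0) → VC-HIT  vc=[8]
7: 0x81 (blk 16, set 0) → L1-HIT  vc=[8]
8: 0x86 (blk 16, set 0) → L1-HIT  vc=[8]
9: 0x83 (blk 16, set 0) → L1-HIT  vc=[8]
10: 0x5b (blk 11, set 3) → MISS  vc=[8, 31]

SEQ = [MISS, MISS, MISS, VC-HIT, L1-HIT, VC-HIT, VC-HIT, L1-HIT, L1-HIT, L1-HIT, MISS]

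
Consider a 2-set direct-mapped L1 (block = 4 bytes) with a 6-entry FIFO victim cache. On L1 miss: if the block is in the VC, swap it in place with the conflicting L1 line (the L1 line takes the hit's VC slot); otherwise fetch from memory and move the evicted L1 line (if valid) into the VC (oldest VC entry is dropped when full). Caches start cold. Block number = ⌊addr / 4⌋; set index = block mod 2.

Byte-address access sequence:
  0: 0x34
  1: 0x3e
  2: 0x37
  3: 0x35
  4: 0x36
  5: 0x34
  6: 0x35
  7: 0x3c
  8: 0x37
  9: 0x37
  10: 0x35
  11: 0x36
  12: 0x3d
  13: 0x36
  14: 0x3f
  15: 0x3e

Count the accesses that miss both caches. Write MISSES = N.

  [0] addr=0x34 blk=13 s=1: MISS | VC []
  [1] addr=0x3e blk=15 s=1: MISS | VC [13]
  [2] addr=0x37 blk=13 s=1: VC-HIT | VC [15]
  [3] addr=0x35 blk=13 s=1: L1-HIT | VC [15]
  [4] addr=0x36 blk=13 s=1: L1-HIT | VC [15]
  [5] addr=0x34 blk=13 s=1: L1-HIT | VC [15]
  [6] addr=0x35 blk=13 s=1: L1-HIT | VC [15]
  [7] addr=0x3c blk=15 s=1: VC-HIT | VC [13]
  [8] addr=0x37 blk=13 s=1: VC-HIT | VC [15]
  [9] addr=0x37 blk=13 s=1: L1-HIT | VC [15]
  [10] addr=0x35 blk=13 s=1: L1-HIT | VC [15]
  [11] addr=0x36 blk=13 s=1: L1-HIT | VC [15]
  [12] addr=0x3d blk=15 s=1: VC-HIT | VC [13]
  [13] addr=0x36 blk=13 s=1: VC-HIT | VC [15]
  [14] addr=0x3f blk=15 s=1: VC-HIT | VC [13]
  [15] addr=0x3e blk=15 s=1: L1-HIT | VC [13]

MISSES = 2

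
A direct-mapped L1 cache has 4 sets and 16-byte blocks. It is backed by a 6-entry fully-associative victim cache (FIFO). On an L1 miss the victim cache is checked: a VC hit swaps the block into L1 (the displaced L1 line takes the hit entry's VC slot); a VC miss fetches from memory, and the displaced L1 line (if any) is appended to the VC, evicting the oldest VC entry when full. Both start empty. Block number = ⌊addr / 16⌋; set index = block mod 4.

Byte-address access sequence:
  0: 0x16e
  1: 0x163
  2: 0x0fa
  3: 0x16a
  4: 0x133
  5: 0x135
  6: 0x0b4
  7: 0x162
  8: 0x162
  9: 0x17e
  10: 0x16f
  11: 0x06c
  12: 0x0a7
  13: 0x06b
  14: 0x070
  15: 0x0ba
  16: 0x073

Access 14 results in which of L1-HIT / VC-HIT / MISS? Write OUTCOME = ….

#0 0x16e→b22/s2 MISS; vc=[]
#1 0x163→b22/s2 L1-HIT; vc=[]
#2 0xfa→b15/s3 MISS; vc=[]
#3 0x16a→b22/s2 L1-HIT; vc=[]
#4 0x133→b19/s3 MISS; vc=[15]
#5 0x135→b19/s3 L1-HIT; vc=[15]
#6 0xb4→b11/s3 MISS; vc=[15,19]
#7 0x162→b22/s2 L1-HIT; vc=[15,19]
#8 0x162→b22/s2 L1-HIT; vc=[15,19]
#9 0x17e→b23/s3 MISS; vc=[15,19,11]
#10 0x16f→b22/s2 L1-HIT; vc=[15,19,11]
#11 0x6c→b6/s2 MISS; vc=[15,19,11,22]
#12 0xa7→b10/s2 MISS; vc=[15,19,11,22,6]
#13 0x6b→b6/s2 VC-HIT; vc=[15,19,11,22,10]
#14 0x70→b7/s3 MISS; vc=[15,19,11,22,10,23]
#15 0xba→b11/s3 VC-HIT; vc=[15,19,7,22,10,23]
#16 0x73→b7/s3 VC-HIT; vc=[15,19,11,22,10,23]

OUTCOME = MISS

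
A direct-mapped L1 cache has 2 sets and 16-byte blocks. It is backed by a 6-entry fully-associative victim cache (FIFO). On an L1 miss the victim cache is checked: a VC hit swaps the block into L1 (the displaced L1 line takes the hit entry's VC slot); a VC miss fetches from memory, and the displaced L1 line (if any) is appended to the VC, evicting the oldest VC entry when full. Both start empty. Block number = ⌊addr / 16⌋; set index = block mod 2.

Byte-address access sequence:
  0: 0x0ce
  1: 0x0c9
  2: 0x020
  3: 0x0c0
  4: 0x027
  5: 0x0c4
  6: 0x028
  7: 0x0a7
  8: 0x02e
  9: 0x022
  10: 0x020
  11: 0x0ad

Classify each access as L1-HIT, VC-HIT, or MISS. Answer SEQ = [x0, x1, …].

#0 0xce→b12/s0 MISS; vc=[]
#1 0xc9→b12/s0 L1-HIT; vc=[]
#2 0x20→b2/s0 MISS; vc=[12]
#3 0xc0→b12/s0 VC-HIT; vc=[2]
#4 0x27→b2/s0 VC-HIT; vc=[12]
#5 0xc4→b12/s0 VC-HIT; vc=[2]
#6 0x28→b2/s0 VC-HIT; vc=[12]
#7 0xa7→b10/s0 MISS; vc=[12,2]
#8 0x2e→b2/s0 VC-HIT; vc=[12,10]
#9 0x22→b2/s0 L1-HIT; vc=[12,10]
#10 0x20→b2/s0 L1-HIT; vc=[12,10]
#11 0xad→b10/s0 VC-HIT; vc=[12,2]

SEQ = [MISS, L1-HIT, MISS, VC-HIT, VC-HIT, VC-HIT, VC-HIT, MISS, VC-HIT, L1-HIT, L1-HIT, VC-HIT]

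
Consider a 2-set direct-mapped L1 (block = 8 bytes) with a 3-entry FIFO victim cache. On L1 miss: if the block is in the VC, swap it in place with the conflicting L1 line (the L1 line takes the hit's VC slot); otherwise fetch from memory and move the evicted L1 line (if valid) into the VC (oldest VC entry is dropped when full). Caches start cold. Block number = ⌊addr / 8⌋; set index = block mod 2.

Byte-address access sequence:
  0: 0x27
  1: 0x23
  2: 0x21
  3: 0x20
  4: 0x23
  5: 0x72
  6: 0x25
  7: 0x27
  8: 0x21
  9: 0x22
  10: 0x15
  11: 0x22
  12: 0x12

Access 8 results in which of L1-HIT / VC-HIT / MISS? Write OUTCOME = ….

  [0] addr=0x27 blk=4 s=0: MISS | VC []
  [1] addr=0x23 blk=4 s=0: L1-HIT | VC []
  [2] addr=0x21 blk=4 s=0: L1-HIT | VC []
  [3] addr=0x20 blk=4 s=0: L1-HIT | VC []
  [4] addr=0x23 blk=4 s=0: L1-HIT | VC []
  [5] addr=0x72 blk=14 s=0: MISS | VC [4]
  [6] addr=0x25 blk=4 s=0: VC-HIT | VC [14]
  [7] addr=0x27 blk=4 s=0: L1-HIT | VC [14]
  [8] addr=0x21 blk=4 s=0: L1-HIT | VC [14]
  [9] addr=0x22 blk=4 s=0: L1-HIT | VC [14]
  [10] addr=0x15 blk=2 s=0: MISS | VC [14, 4]
  [11] addr=0x22 blk=4 s=0: VC-HIT | VC [14, 2]
  [12] addr=0x12 blk=2 s=0: VC-HIT | VC [14, 4]

OUTCOME = L1-HIT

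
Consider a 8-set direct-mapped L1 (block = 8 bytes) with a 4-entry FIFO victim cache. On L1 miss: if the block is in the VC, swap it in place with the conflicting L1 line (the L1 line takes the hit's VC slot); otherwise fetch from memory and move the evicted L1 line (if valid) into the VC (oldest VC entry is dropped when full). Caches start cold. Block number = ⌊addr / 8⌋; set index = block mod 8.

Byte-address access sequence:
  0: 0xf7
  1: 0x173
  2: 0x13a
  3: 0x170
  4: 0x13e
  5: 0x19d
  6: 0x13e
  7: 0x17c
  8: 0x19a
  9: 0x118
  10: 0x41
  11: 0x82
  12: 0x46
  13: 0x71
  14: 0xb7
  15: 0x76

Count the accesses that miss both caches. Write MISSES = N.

0: 0xf7 (blk 30, set 6) → MISS  vc=[]
1: 0x173 (blk 46, set 6) → MISS  vc=[30]
2: 0x13a (blk 39, set 7) → MISS  vc=[30]
3: 0x170 (blk 46, set 6) → L1-HIT  vc=[30]
4: 0x13e (blk 39, set 7) → L1-HIT  vc=[30]
5: 0x19d (blk 51, set 3) → MISS  vc=[30]
6: 0x13e (blk 39, set 7) → L1-HIT  vc=[30]
7: 0x17c (blk 47, set 7) → MISS  vc=[30, 39]
8: 0x19a (blk 51, set 3) → L1-HIT  vc=[30, 39]
9: 0x118 (blk 35, set 3) → MISS  vc=[30, 39, 51]
10: 0x41 (blk 8, set 0) → MISS  vc=[30, 39, 51]
11: 0x82 (blk 16, set 0) → MISS  vc=[30, 39, 51, 8]
12: 0x46 (blk 8, set 0) → VC-HIT  vc=[30, 39, 51, 16]
13: 0x71 (blk 14, set 6) → MISS  vc=[39, 51, 16, 46]
14: 0xb7 (blk 22, set 6) → MISS  vc=[51, 16, 46, 14]
15: 0x76 (blk 14, set 6) → VC-HIT  vc=[51, 16, 46, 22]

MISSES = 10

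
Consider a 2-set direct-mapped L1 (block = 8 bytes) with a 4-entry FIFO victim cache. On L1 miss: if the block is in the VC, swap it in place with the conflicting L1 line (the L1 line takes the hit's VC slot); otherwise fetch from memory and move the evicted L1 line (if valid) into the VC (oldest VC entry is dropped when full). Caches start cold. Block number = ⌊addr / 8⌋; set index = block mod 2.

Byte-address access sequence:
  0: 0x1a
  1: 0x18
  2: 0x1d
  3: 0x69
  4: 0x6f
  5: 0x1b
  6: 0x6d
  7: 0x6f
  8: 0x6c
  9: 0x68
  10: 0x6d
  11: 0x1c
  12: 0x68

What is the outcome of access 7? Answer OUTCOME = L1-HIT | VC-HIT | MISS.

OUTCOME = L1-HIT

0: 0x1a (blk 3, set 1) → MISS  vc=[]
1: 0x18 (blk 3, set 1) → L1-HIT  vc=[]
2: 0x1d (blk 3, set 1) → L1-HIT  vc=[]
3: 0x69 (blk 13, set 1) → MISS  vc=[3]
4: 0x6f (blk 13, set 1) → L1-HIT  vc=[3]
5: 0x1b (blk 3, set 1) → VC-HIT  vc=[13]
6: 0x6d (blk 13, set 1) → VC-HIT  vc=[3]
7: 0x6f (blk 13, set 1) → L1-HIT  vc=[3]
8: 0x6c (blk 13, set 1) → L1-HIT  vc=[3]
9: 0x68 (blk 13, set 1) → L1-HIT  vc=[3]
10: 0x6d (blk 13, set 1) → L1-HIT  vc=[3]
11: 0x1c (blk 3, set 1) → VC-HIT  vc=[13]
12: 0x68 (blk 13, set 1) → VC-HIT  vc=[3]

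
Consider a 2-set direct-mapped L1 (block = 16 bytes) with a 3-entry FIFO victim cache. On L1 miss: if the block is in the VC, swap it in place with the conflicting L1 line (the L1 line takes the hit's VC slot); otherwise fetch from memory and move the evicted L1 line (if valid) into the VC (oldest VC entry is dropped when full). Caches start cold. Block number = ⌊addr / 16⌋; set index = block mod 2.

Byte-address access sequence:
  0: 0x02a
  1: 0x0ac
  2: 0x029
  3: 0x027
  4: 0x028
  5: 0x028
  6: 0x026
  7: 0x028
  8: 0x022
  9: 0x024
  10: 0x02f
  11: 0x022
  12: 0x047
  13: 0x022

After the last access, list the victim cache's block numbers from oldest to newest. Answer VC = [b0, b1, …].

  [0] addr=0x2a blk=2 s=0: MISS | VC []
  [1] addr=0xac blk=10 s=0: MISS | VC [2]
  [2] addr=0x29 blk=2 s=0: VC-HIT | VC [10]
  [3] addr=0x27 blk=2 s=0: L1-HIT | VC [10]
  [4] addr=0x28 blk=2 s=0: L1-HIT | VC [10]
  [5] addr=0x28 blk=2 s=0: L1-HIT | VC [10]
  [6] addr=0x26 blk=2 s=0: L1-HIT | VC [10]
  [7] addr=0x28 blk=2 s=0: L1-HIT | VC [10]
  [8] addr=0x22 blk=2 s=0: L1-HIT | VC [10]
  [9] addr=0x24 blk=2 s=0: L1-HIT | VC [10]
  [10] addr=0x2f blk=2 s=0: L1-HIT | VC [10]
  [11] addr=0x22 blk=2 s=0: L1-HIT | VC [10]
  [12] addr=0x47 blk=4 s=0: MISS | VC [10, 2]
  [13] addr=0x22 blk=2 s=0: VC-HIT | VC [10, 4]

VC = [10, 4]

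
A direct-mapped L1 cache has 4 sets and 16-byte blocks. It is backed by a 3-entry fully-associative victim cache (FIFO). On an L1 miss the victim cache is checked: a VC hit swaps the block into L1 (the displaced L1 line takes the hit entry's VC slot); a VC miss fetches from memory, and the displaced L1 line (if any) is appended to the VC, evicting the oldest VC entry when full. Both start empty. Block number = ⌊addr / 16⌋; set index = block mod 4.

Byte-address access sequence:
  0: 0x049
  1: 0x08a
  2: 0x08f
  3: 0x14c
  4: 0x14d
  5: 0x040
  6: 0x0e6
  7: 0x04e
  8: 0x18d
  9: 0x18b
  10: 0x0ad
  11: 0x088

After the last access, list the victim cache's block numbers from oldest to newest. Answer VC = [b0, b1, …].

VC = [24, 4, 14]

0: 0x49 (blk 4, set 0) → MISS  vc=[]
1: 0x8a (blk 8, set 0) → MISS  vc=[4]
2: 0x8f (blk 8, set 0) → L1-HIT  vc=[4]
3: 0x14c (blk 20, set 0) → MISS  vc=[4, 8]
4: 0x14d (blk 20, set 0) → L1-HIT  vc=[4, 8]
5: 0x40 (blk 4, set 0) → VC-HIT  vc=[20, 8]
6: 0xe6 (blk 14, set 2) → MISS  vc=[20, 8]
7: 0x4e (blk 4, set 0) → L1-HIT  vc=[20, 8]
8: 0x18d (blk 24, set 0) → MISS  vc=[20, 8, 4]
9: 0x18b (blk 24, set 0) → L1-HIT  vc=[20, 8, 4]
10: 0xad (blk 10, set 2) → MISS  vc=[8, 4, 14]
11: 0x88 (blk 8, set 0) → VC-HIT  vc=[24, 4, 14]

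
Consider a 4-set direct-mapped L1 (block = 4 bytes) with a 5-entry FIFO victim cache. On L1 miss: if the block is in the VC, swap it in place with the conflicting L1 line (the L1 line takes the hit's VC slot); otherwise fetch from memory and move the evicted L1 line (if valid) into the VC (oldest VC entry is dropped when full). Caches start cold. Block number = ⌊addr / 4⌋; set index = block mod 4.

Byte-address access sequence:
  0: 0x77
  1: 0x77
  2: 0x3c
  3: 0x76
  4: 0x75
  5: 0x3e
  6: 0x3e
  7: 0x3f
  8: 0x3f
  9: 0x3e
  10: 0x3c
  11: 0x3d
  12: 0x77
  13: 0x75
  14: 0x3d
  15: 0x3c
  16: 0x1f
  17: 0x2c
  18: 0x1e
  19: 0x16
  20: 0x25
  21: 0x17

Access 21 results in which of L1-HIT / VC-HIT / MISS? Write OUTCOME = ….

0: 0x77 (blk 29, set 1) → MISS  vc=[]
1: 0x77 (blk 29, set 1) → L1-HIT  vc=[]
2: 0x3c (blk 15, set 3) → MISS  vc=[]
3: 0x76 (blk 29, set 1) → L1-HIT  vc=[]
4: 0x75 (blk 29, set 1) → L1-HIT  vc=[]
5: 0x3e (blk 15, set 3) → L1-HIT  vc=[]
6: 0x3e (blk 15, set 3) → L1-HIT  vc=[]
7: 0x3f (blk 15, set 3) → L1-HIT  vc=[]
8: 0x3f (blk 15, set 3) → L1-HIT  vc=[]
9: 0x3e (blk 15, set 3) → L1-HIT  vc=[]
10: 0x3c (blk 15, set 3) → L1-HIT  vc=[]
11: 0x3d (blk 15, set 3) → L1-HIT  vc=[]
12: 0x77 (blk 29, set 1) → L1-HIT  vc=[]
13: 0x75 (blk 29, set 1) → L1-HIT  vc=[]
14: 0x3d (blk 15, set 3) → L1-HIT  vc=[]
15: 0x3c (blk 15, set 3) → L1-HIT  vc=[]
16: 0x1f (blk 7, set 3) → MISS  vc=[15]
17: 0x2c (blk 11, set 3) → MISS  vc=[15, 7]
18: 0x1e (blk 7, set 3) → VC-HIT  vc=[15, 11]
19: 0x16 (blk 5, set 1) → MISS  vc=[15, 11, 29]
20: 0x25 (blk 9, set 1) → MISS  vc=[15, 11, 29, 5]
21: 0x17 (blk 5, set 1) → VC-HIT  vc=[15, 11, 29, 9]

OUTCOME = VC-HIT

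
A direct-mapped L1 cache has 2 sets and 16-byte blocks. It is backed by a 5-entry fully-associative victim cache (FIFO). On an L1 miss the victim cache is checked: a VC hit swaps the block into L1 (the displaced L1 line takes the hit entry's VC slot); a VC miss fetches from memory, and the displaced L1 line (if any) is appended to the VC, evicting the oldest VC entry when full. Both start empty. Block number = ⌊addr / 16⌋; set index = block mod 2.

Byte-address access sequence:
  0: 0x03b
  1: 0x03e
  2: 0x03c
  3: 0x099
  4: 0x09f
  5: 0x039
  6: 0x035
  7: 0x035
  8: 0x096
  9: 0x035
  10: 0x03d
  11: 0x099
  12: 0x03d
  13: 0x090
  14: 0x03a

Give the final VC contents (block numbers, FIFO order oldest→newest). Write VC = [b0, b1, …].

  [0] addr=0x3b blk=3 s=1: MISS | VC []
  [1] addr=0x3e blk=3 s=1: L1-HIT | VC []
  [2] addr=0x3c blk=3 s=1: L1-HIT | VC []
  [3] addr=0x99 blk=9 s=1: MISS | VC [3]
  [4] addr=0x9f blk=9 s=1: L1-HIT | VC [3]
  [5] addr=0x39 blk=3 s=1: VC-HIT | VC [9]
  [6] addr=0x35 blk=3 s=1: L1-HIT | VC [9]
  [7] addr=0x35 blk=3 s=1: L1-HIT | VC [9]
  [8] addr=0x96 blk=9 s=1: VC-HIT | VC [3]
  [9] addr=0x35 blk=3 s=1: VC-HIT | VC [9]
  [10] addr=0x3d blk=3 s=1: L1-HIT | VC [9]
  [11] addr=0x99 blk=9 s=1: VC-HIT | VC [3]
  [12] addr=0x3d blk=3 s=1: VC-HIT | VC [9]
  [13] addr=0x90 blk=9 s=1: VC-HIT | VC [3]
  [14] addr=0x3a blk=3 s=1: VC-HIT | VC [9]

VC = [9]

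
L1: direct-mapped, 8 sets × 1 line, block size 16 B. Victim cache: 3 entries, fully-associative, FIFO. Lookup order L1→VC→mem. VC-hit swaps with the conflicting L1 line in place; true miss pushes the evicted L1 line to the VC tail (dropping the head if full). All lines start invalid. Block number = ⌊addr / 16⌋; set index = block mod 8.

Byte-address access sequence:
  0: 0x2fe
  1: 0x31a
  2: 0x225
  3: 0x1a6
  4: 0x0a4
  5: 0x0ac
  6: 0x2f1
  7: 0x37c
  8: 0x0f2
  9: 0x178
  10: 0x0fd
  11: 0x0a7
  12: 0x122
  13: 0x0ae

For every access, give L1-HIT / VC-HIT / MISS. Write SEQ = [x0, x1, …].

SEQ = [MISS, MISS, MISS, MISS, MISS, L1-HIT, L1-HIT, MISS, MISS, MISS, VC-HIT, L1-HIT, MISS, VC-HIT]

  [0] addr=0x2fe blk=47 s=7: MISS | VC []
  [1] addr=0x31a blk=49 s=1: MISS | VC []
  [2] addr=0x225 blk=34 s=2: MISS | VC []
  [3] addr=0x1a6 blk=26 s=2: MISS | VC [34]
  [4] addr=0xa4 blk=10 s=2: MISS | VC [34, 26]
  [5] addr=0xac blk=10 s=2: L1-HIT | VC [34, 26]
  [6] addr=0x2f1 blk=47 s=7: L1-HIT | VC [34, 26]
  [7] addr=0x37c blk=55 s=7: MISS | VC [34, 26, 47]
  [8] addr=0xf2 blk=15 s=7: MISS | VC [26, 47, 55]
  [9] addr=0x178 blk=23 s=7: MISS | VC [47, 55, 15]
  [10] addr=0xfd blk=15 s=7: VC-HIT | VC [47, 55, 23]
  [11] addr=0xa7 blk=10 s=2: L1-HIT | VC [47, 55, 23]
  [12] addr=0x122 blk=18 s=2: MISS | VC [55, 23, 10]
  [13] addr=0xae blk=10 s=2: VC-HIT | VC [55, 23, 18]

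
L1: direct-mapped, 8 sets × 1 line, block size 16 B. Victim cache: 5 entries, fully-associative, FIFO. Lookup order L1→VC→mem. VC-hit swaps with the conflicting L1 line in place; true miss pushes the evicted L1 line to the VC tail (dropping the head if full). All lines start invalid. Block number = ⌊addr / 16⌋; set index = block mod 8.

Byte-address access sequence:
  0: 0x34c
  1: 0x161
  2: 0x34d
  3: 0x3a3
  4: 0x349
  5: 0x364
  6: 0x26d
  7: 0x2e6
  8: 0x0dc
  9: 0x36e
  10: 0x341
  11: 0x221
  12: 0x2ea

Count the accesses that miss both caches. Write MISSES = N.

#0 0x34c→b52/s4 MISS; vc=[]
#1 0x161→b22/s6 MISS; vc=[]
#2 0x34d→b52/s4 L1-HIT; vc=[]
#3 0x3a3→b58/s2 MISS; vc=[]
#4 0x349→b52/s4 L1-HIT; vc=[]
#5 0x364→b54/s6 MISS; vc=[22]
#6 0x26d→b38/s6 MISS; vc=[22,54]
#7 0x2e6→b46/s6 MISS; vc=[22,54,38]
#8 0xdc→b13/s5 MISS; vc=[22,54,38]
#9 0x36e→b54/s6 VC-HIT; vc=[22,46,38]
#10 0x341→b52/s4 L1-HIT; vc=[22,46,38]
#11 0x221→b34/s2 MISS; vc=[22,46,38,58]
#12 0x2ea→b46/s6 VC-HIT; vc=[22,54,38,58]

MISSES = 8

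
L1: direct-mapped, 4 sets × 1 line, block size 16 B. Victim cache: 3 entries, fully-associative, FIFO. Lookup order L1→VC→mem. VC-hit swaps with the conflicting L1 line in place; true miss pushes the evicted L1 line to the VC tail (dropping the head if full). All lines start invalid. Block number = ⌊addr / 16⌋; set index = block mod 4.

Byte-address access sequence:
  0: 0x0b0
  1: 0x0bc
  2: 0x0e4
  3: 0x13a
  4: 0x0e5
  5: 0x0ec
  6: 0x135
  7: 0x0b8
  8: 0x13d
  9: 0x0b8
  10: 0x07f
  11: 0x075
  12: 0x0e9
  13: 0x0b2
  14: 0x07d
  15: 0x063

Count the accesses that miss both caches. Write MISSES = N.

MISSES = 5

0: 0xb0 (blk 11, set 3) → MISS  vc=[]
1: 0xbc (blk 11, set 3) → L1-HIT  vc=[]
2: 0xe4 (blk 14, set 2) → MISS  vc=[]
3: 0x13a (blk 19, set 3) → MISS  vc=[11]
4: 0xe5 (blk 14, set 2) → L1-HIT  vc=[11]
5: 0xec (blk 14, set 2) → L1-HIT  vc=[11]
6: 0x135 (blk 19, set 3) → L1-HIT  vc=[11]
7: 0xb8 (blk 11, set 3) → VC-HIT  vc=[19]
8: 0x13d (blk 19, set 3) → VC-HIT  vc=[11]
9: 0xb8 (blk 11, set 3) → VC-HIT  vc=[19]
10: 0x7f (blk 7, set 3) → MISS  vc=[19, 11]
11: 0x75 (blk 7, set 3) → L1-HIT  vc=[19, 11]
12: 0xe9 (blk 14, set 2) → L1-HIT  vc=[19, 11]
13: 0xb2 (blk 11, set 3) → VC-HIT  vc=[19, 7]
14: 0x7d (blk 7, set 3) → VC-HIT  vc=[19, 11]
15: 0x63 (blk 6, set 2) → MISS  vc=[19, 11, 14]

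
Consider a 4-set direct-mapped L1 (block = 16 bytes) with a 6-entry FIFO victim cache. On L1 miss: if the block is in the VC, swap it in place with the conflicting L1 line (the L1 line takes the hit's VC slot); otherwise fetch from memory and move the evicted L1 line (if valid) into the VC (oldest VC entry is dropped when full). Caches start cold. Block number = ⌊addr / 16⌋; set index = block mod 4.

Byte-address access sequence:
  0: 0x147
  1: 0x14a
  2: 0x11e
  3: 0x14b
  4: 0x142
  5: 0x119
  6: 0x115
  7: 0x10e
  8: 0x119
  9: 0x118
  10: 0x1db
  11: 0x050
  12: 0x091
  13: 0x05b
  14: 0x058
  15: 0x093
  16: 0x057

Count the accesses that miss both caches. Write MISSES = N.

MISSES = 6

0: 0x147 (blk 20, set 0) → MISS  vc=[]
1: 0x14a (blk 20, set 0) → L1-HIT  vc=[]
2: 0x11e (blk 17, set 1) → MISS  vc=[]
3: 0x14b (blk 20, set 0) → L1-HIT  vc=[]
4: 0x142 (blk 20, set 0) → L1-HIT  vc=[]
5: 0x119 (blk 17, set 1) → L1-HIT  vc=[]
6: 0x115 (blk 17, set 1) → L1-HIT  vc=[]
7: 0x10e (blk 16, set 0) → MISS  vc=[20]
8: 0x119 (blk 17, set 1) → L1-HIT  vc=[20]
9: 0x118 (blk 17, set 1) → L1-HIT  vc=[20]
10: 0x1db (blk 29, set 1) → MISS  vc=[20, 17]
11: 0x50 (blk 5, set 1) → MISS  vc=[20, 17, 29]
12: 0x91 (blk 9, set 1) → MISS  vc=[20, 17, 29, 5]
13: 0x5b (blk 5, set 1) → VC-HIT  vc=[20, 17, 29, 9]
14: 0x58 (blk 5, set 1) → L1-HIT  vc=[20, 17, 29, 9]
15: 0x93 (blk 9, set 1) → VC-HIT  vc=[20, 17, 29, 5]
16: 0x57 (blk 5, set 1) → VC-HIT  vc=[20, 17, 29, 9]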